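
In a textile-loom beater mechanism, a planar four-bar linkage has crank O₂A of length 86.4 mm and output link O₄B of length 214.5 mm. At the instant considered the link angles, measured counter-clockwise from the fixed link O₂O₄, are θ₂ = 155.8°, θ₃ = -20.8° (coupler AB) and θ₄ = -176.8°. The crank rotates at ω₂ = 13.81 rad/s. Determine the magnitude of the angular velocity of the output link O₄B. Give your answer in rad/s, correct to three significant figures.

ω₂ = 13.81 rad/s
Differentiating the loop-closure r₂e^{iθ₂}+r₃e^{iθ₃}=r₁+r₄e^{iθ₄} gives r₂ω₂e^{iθ₂}+r₃ω₃e^{iθ₃}=r₄ω₄e^{iθ₄}.
Eliminating the other unknown: ω₄ = r₂ω₂ sin(θ₂−θ₃) / [r₄ sin(θ₄−θ₃)].
Numerator sine = +0.05931; denominator sine = -0.40674.
Result = 0.0864·13.81·(+0.05931) / (0.2145·(-0.40674)) = -0.81109 rad/s; magnitude 0.81109 rad/s.

0.811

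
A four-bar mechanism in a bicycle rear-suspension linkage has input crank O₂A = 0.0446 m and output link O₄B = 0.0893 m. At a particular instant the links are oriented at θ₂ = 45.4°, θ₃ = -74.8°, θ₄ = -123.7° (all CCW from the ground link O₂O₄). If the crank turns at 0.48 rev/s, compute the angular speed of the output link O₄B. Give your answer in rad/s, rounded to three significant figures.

ω₂ = 3.016 rad/s (from 0.48 rev/s).
Differentiating the loop-closure r₂e^{iθ₂}+r₃e^{iθ₃}=r₁+r₄e^{iθ₄} gives r₂ω₂e^{iθ₂}+r₃ω₃e^{iθ₃}=r₄ω₄e^{iθ₄}.
Eliminating the other unknown: ω₄ = r₂ω₂ sin(θ₂−θ₃) / [r₄ sin(θ₄−θ₃)].
Numerator sine = +0.86427; denominator sine = -0.75356.
Result = 0.0446·3.016·(+0.86427) / (0.0893·(-0.75356)) = -1.7276 rad/s; magnitude 1.7276 rad/s.

1.73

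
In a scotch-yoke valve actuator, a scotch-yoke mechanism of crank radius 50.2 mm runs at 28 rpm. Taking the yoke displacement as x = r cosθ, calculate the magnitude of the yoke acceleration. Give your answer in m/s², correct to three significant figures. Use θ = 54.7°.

0.249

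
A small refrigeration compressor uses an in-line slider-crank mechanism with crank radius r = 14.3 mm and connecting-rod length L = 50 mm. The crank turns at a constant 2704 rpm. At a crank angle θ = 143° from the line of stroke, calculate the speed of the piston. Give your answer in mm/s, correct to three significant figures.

1870

ω = 2π·2704/60 = 283.2 rad/s
For an in-line slider-crank, x = r cosθ + √(L² − r² sin²θ), so v = −rω sinθ·[1 + r cosθ/√(L² − r² sin²θ)].
With r = 0.0143 m, L = 0.05 m, θ = 143°: √(L² − r² sin²θ) = 0.049254 m.
v = −0.0143·283.2·0.60182·[1 + 0.0143·-0.79864/0.049254] = -1.8718 m/s.
|v| = 1.8718 m/s = 1871.8 mm/s.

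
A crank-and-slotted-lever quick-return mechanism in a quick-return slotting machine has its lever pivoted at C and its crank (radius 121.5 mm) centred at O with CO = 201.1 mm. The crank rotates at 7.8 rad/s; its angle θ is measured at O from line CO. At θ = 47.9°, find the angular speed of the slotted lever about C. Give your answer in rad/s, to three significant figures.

2.76

ω = 7.8 rad/s
Crank pin A relative to C: A = (d + r cosθ, r sinθ); lever angle φ = atan2(r sinθ, d + r cosθ).
Differentiating tanφ: φ̇ = rω(d cosθ + r)/(d² + r² + 2dr cosθ).
d² + r² + 2dr cosθ = |CA|² = 0.0879654 m²;  d cosθ + r = +0.25632 m.
|ω_lever| = |0.1215·7.8·+0.25632| / 0.0879654 = 2.7615 rad/s.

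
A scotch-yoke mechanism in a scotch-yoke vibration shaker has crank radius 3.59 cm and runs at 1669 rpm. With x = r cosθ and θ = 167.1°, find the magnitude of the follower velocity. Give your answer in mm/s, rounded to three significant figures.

ω = 174.8 rad/s (from 1669 rpm).
x = r cosθ ⇒ ẋ = −rω sinθ.
|v| = rω|sinθ| = 0.0359·174.8·|sin 167.1°| = 1.4008 m/s = 1400.8 mm/s.

1400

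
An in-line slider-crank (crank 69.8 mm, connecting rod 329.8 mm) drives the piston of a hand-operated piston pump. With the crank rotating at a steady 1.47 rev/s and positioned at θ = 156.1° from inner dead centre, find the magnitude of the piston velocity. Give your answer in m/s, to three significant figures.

0.210

ω = 2π·1.47 = 9.236 rad/s
For an in-line slider-crank, x = r cosθ + √(L² − r² sin²θ), so v = −rω sinθ·[1 + r cosθ/√(L² − r² sin²θ)].
With r = 0.0698 m, L = 0.3298 m, θ = 156.1°: √(L² − r² sin²θ) = 0.32859 m.
v = −0.0698·9.236·0.40514·[1 + 0.0698·-0.91425/0.32859] = -0.21047 m/s.
|v| = 0.21047 m/s.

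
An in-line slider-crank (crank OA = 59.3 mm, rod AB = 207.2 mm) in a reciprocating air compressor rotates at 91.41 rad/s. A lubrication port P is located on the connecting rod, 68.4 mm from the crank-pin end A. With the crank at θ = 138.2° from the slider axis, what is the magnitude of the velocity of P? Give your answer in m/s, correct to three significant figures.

4.31

ω = 91.41 rad/s.  Crank-pin speed |V_A| = rω = 5.4206 m/s, perpendicular to OA.
Rod angle: sinφ = −(r/L) sinθ ⇒ φ = -10.997°; ω_rod = −rω cosθ/√(L²−r²sin²θ) = +19.867 rad/s.
V_P = V_A + ω_rod × AP, with AP = 0.0684 m along the rod.
Components: V_Px = −rω sinθ − a·ω_rod·sinφ = -3.3538 m/s;  V_Py = rω cosθ + a·ω_rod·cosφ = -2.707 m/s.
|V_P| = √(V_Px² + V_Py²) = 4.3099 m/s.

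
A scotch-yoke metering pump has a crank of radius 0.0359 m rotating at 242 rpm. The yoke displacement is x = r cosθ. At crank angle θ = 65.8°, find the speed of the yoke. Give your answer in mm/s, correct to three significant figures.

ω = 25.34 rad/s (from 242 rpm).
x = r cosθ ⇒ ẋ = −rω sinθ.
|v| = rω|sinθ| = 0.0359·25.34·|sin 65.8°| = 0.82983 m/s = 829.83 mm/s.

830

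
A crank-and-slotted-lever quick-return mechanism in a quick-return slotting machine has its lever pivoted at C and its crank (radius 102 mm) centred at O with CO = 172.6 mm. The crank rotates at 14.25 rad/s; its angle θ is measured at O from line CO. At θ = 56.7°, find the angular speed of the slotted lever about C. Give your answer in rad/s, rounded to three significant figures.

4.80

ω = 14.25 rad/s
Crank pin A relative to C: A = (d + r cosθ, r sinθ); lever angle φ = atan2(r sinθ, d + r cosθ).
Differentiating tanφ: φ̇ = rω(d cosθ + r)/(d² + r² + 2dr cosθ).
d² + r² + 2dr cosθ = |CA|² = 0.0595261 m²;  d cosθ + r = +0.19676 m.
|ω_lever| = |0.102·14.25·+0.19676| / 0.0595261 = 4.8045 rad/s.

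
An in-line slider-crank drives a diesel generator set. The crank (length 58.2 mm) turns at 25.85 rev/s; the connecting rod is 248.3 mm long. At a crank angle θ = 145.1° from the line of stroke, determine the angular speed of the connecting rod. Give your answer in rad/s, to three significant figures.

31.5

ω = 162.4 rad/s (converted from 25.85 rev/s).
The rod makes angle φ with the slider axis where L sinφ = r sinθ; differentiating, L cosφ·φ̇ = r ω cosθ.
L cosφ = √(L² − r² sin²θ) = 0.24606 m.
|ω_rod| = r ω |cosθ| / √(L² − r² sin²θ) = 0.0582·162.4·0.82015/0.24606 = 31.508 rad/s.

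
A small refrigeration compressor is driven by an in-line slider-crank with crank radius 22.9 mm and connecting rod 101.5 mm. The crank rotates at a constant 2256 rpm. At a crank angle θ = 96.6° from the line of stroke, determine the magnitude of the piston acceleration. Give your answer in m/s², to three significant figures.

ω = 2π·2256/60 = 236.2 rad/s
x(θ) = r cosθ + √(L² − r² sin²θ); with ω constant, a = ω²·d²x/dθ².
d²x/dθ² = −r cosθ − r²(cos2θ)/√u − r⁴ sin²2θ/(4u^{3/2}),  u = L² − r² sin²θ = 0.00978477 m².
Substituting r = 0.0229 m, L = 0.1015 m, θ = 96.6°: d²x/dθ² = +0.0077897 m.
a = ω²·d²x/dθ² = (236.2)²·(+0.0077897) = +434.77 m/s²;  |a| = 434.77 m/s².

435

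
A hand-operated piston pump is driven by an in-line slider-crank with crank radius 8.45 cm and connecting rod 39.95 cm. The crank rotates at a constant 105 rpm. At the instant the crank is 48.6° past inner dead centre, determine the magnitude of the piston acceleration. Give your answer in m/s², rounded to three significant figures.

ω = 2π·105/60 = 11 rad/s
x(θ) = r cosθ + √(L² − r² sin²θ); with ω constant, a = ω²·d²x/dθ².
d²x/dθ² = −r cosθ − r²(cos2θ)/√u − r⁴ sin²2θ/(4u^{3/2}),  u = L² − r² sin²θ = 0.155583 m².
Substituting r = 0.0845 m, L = 0.3995 m, θ = 48.6°: d²x/dθ² = -0.053816 m.
a = ω²·d²x/dθ² = (11)²·(-0.053816) = -6.5066 m/s²;  |a| = 6.5066 m/s².

6.51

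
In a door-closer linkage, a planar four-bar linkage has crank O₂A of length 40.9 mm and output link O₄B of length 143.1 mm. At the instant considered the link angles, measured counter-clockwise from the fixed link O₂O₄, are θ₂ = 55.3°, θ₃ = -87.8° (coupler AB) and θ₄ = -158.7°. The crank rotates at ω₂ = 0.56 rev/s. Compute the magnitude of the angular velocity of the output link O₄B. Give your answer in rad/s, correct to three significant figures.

0.639

ω₂ = 3.519 rad/s (from 0.56 rev/s).
Differentiating the loop-closure r₂e^{iθ₂}+r₃e^{iθ₃}=r₁+r₄e^{iθ₄} gives r₂ω₂e^{iθ₂}+r₃ω₃e^{iθ₃}=r₄ω₄e^{iθ₄}.
Eliminating the other unknown: ω₄ = r₂ω₂ sin(θ₂−θ₃) / [r₄ sin(θ₄−θ₃)].
Numerator sine = +0.60042; denominator sine = -0.94495.
Result = 0.0409·3.519·(+0.60042) / (0.1431·(-0.94495)) = -0.639 rad/s; magnitude 0.639 rad/s.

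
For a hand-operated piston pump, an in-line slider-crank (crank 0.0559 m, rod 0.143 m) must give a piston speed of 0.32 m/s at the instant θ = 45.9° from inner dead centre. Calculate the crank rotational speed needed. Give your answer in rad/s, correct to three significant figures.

6.21

For an in-line slider-crank, |v_piston| = rω|sinθ|·[1 + r cosθ/√(L² − r² sin²θ)].
With r = 0.0559 m, L = 0.143 m, θ = 45.9°: the bracketed kinematic factor |dx/dθ| = 0.051521 m.
ω = v/|dx/dθ| = 0.32/0.051521 = 6.211 rad/s.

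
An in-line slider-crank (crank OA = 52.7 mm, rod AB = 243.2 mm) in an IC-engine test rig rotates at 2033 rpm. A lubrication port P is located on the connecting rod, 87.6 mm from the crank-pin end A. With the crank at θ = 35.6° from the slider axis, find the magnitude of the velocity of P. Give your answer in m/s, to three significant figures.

9.08

ω = 212.9 rad/s.  Crank-pin speed |V_A| = rω = 11.22 m/s, perpendicular to OA.
Rod angle: sinφ = −(r/L) sinθ ⇒ φ = -7.247°; ω_rod = −rω cosθ/√(L²−r²sin²θ) = -37.813 rad/s.
V_P = V_A + ω_rod × AP, with AP = 0.0876 m along the rod.
Components: V_Px = −rω sinθ − a·ω_rod·sinφ = -6.949 m/s;  V_Py = rω cosθ + a·ω_rod·cosφ = +5.8367 m/s.
|V_P| = √(V_Px² + V_Py²) = 9.075 m/s.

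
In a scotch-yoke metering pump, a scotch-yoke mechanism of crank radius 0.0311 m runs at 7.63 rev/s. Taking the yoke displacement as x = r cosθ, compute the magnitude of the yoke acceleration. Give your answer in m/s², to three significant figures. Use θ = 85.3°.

5.86

ω = 47.94 rad/s (from 7.63 rev/s).
x = r cosθ ⇒ ẍ = −rω² cosθ (ω constant).
|a| = rω²|cosθ| = 0.0311·(47.94)²·|cos 85.3°| = 5.8568 m/s².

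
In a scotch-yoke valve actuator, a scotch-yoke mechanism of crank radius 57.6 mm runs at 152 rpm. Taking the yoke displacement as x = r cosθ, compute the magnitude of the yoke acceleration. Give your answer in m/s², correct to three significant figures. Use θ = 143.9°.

ω = 15.92 rad/s (from 152 rpm).
x = r cosθ ⇒ ẍ = −rω² cosθ (ω constant).
|a| = rω²|cosθ| = 0.0576·(15.92)²·|cos 143.9°| = 11.792 m/s².

11.8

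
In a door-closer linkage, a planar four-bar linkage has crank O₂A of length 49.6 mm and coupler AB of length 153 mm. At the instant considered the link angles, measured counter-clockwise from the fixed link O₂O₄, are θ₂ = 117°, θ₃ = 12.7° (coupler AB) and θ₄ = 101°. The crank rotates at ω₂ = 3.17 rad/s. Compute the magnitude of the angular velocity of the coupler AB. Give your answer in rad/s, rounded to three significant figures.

0.283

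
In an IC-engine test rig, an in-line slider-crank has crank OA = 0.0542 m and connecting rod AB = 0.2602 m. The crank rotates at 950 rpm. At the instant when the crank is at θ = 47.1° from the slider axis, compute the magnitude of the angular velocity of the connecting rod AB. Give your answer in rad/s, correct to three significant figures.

14.3

ω = 99.48 rad/s (converted from 950 rpm).
The rod makes angle φ with the slider axis where L sinφ = r sinθ; differentiating, L cosφ·φ̇ = r ω cosθ.
L cosφ = √(L² − r² sin²θ) = 0.25715 m.
|ω_rod| = r ω |cosθ| / √(L² − r² sin²θ) = 0.0542·99.48·0.68072/0.25715 = 14.273 rad/s.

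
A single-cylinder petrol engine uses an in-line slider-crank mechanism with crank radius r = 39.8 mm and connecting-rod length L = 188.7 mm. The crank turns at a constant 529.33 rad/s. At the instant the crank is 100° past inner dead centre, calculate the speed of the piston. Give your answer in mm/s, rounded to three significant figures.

20000

ω = 529.3 rad/s
For an in-line slider-crank, x = r cosθ + √(L² − r² sin²θ), so v = −rω sinθ·[1 + r cosθ/√(L² − r² sin²θ)].
With r = 0.0398 m, L = 0.1887 m, θ = 100°: √(L² − r² sin²θ) = 0.18458 m.
v = −0.0398·529.3·0.98481·[1 + 0.0398·-0.17365/0.18458] = -19.97 m/s.
|v| = 19.97 m/s = 19970 mm/s.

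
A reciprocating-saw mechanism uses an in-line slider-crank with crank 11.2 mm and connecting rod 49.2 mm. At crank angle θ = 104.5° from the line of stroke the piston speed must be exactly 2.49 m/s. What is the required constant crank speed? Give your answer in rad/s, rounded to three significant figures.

244

For an in-line slider-crank, |v_piston| = rω|sinθ|·[1 + r cosθ/√(L² − r² sin²θ)].
With r = 0.0112 m, L = 0.0492 m, θ = 104.5°: the bracketed kinematic factor |dx/dθ| = 0.01021 m.
ω = v/|dx/dθ| = 2.49/0.01021 = 243.89 rad/s.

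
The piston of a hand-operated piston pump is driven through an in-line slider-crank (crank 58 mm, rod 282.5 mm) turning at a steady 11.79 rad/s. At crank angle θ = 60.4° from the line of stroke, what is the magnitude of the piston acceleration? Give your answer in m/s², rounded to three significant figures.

3.13

ω = 11.79 rad/s
x(θ) = r cosθ + √(L² − r² sin²θ); with ω constant, a = ω²·d²x/dθ².
d²x/dθ² = −r cosθ − r²(cos2θ)/√u − r⁴ sin²2θ/(4u^{3/2}),  u = L² − r² sin²θ = 0.077263 m².
Substituting r = 0.058 m, L = 0.2825 m, θ = 60.4°: d²x/dθ² = -0.022549 m.
a = ω²·d²x/dθ² = (11.79)²·(-0.022549) = -3.1344 m/s²;  |a| = 3.1344 m/s².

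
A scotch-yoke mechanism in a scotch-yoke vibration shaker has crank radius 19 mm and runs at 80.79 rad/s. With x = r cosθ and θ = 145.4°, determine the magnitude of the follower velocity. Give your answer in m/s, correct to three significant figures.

0.872

ω = 80.79 rad/s
x = r cosθ ⇒ ẋ = −rω sinθ.
|v| = rω|sinθ| = 0.019·80.79·|sin 145.4°| = 0.87165 m/s.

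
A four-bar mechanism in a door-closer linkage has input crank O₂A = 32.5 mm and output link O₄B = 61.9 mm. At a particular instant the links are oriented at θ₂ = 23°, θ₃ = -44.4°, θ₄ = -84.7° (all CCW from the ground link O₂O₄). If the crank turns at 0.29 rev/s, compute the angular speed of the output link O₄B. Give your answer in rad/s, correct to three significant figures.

ω₂ = 1.822 rad/s (from 0.29 rev/s).
Differentiating the loop-closure r₂e^{iθ₂}+r₃e^{iθ₃}=r₁+r₄e^{iθ₄} gives r₂ω₂e^{iθ₂}+r₃ω₃e^{iθ₃}=r₄ω₄e^{iθ₄}.
Eliminating the other unknown: ω₄ = r₂ω₂ sin(θ₂−θ₃) / [r₄ sin(θ₄−θ₃)].
Numerator sine = +0.92321; denominator sine = -0.64679.
Result = 0.0325·1.822·(+0.92321) / (0.0619·(-0.64679)) = -1.3656 rad/s; magnitude 1.3656 rad/s.

1.37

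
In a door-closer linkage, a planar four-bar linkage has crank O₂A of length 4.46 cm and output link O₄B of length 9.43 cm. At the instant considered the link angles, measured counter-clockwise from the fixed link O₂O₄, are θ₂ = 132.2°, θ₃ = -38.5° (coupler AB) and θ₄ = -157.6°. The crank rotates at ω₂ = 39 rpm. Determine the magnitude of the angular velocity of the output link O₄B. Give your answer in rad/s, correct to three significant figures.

0.357

ω₂ = 4.084 rad/s (from 39 rpm).
Differentiating the loop-closure r₂e^{iθ₂}+r₃e^{iθ₃}=r₁+r₄e^{iθ₄} gives r₂ω₂e^{iθ₂}+r₃ω₃e^{iθ₃}=r₄ω₄e^{iθ₄}.
Eliminating the other unknown: ω₄ = r₂ω₂ sin(θ₂−θ₃) / [r₄ sin(θ₄−θ₃)].
Numerator sine = +0.16160; denominator sine = -0.87377.
Result = 0.0446·4.084·(+0.16160) / (0.0943·(-0.87377)) = -0.35725 rad/s; magnitude 0.35725 rad/s.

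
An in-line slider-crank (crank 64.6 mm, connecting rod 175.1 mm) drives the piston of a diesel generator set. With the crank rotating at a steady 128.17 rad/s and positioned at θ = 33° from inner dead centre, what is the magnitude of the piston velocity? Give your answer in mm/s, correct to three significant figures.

5930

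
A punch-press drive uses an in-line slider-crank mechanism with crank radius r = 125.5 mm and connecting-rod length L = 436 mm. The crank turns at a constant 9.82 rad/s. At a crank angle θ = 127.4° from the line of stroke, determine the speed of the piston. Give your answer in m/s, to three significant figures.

ω = 9.82 rad/s
For an in-line slider-crank, x = r cosθ + √(L² − r² sin²θ), so v = −rω sinθ·[1 + r cosθ/√(L² − r² sin²θ)].
With r = 0.1255 m, L = 0.436 m, θ = 127.4°: √(L² − r² sin²θ) = 0.42445 m.
v = −0.1255·9.82·0.79441·[1 + 0.1255·-0.60738/0.42445] = -0.80322 m/s.
|v| = 0.80322 m/s.

0.803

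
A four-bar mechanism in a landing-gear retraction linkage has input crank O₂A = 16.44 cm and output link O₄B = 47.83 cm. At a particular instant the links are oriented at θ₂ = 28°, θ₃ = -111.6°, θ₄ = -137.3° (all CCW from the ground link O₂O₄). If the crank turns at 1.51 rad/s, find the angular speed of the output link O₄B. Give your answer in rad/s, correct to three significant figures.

0.776

ω₂ = 1.51 rad/s
Differentiating the loop-closure r₂e^{iθ₂}+r₃e^{iθ₃}=r₁+r₄e^{iθ₄} gives r₂ω₂e^{iθ₂}+r₃ω₃e^{iθ₃}=r₄ω₄e^{iθ₄}.
Eliminating the other unknown: ω₄ = r₂ω₂ sin(θ₂−θ₃) / [r₄ sin(θ₄−θ₃)].
Numerator sine = +0.64812; denominator sine = -0.43366.
Result = 0.1644·1.51·(+0.64812) / (0.4783·(-0.43366)) = -0.77568 rad/s; magnitude 0.77568 rad/s.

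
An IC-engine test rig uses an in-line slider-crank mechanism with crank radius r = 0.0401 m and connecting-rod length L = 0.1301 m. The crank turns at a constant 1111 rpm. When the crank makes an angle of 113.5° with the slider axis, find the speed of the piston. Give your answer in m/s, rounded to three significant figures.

ω = 2π·1111/60 = 116.3 rad/s
For an in-line slider-crank, x = r cosθ + √(L² − r² sin²θ), so v = −rω sinθ·[1 + r cosθ/√(L² − r² sin²θ)].
With r = 0.0401 m, L = 0.1301 m, θ = 113.5°: √(L² − r² sin²θ) = 0.12479 m.
v = −0.0401·116.3·0.91706·[1 + 0.0401·-0.39875/0.12479] = -3.7302 m/s.
|v| = 3.7302 m/s.

3.73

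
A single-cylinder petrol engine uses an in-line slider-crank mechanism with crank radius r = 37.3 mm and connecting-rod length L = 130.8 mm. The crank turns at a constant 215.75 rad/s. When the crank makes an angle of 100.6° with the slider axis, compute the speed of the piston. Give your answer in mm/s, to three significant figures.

7480

ω = 215.8 rad/s
For an in-line slider-crank, x = r cosθ + √(L² − r² sin²θ), so v = −rω sinθ·[1 + r cosθ/√(L² − r² sin²θ)].
With r = 0.0373 m, L = 0.1308 m, θ = 100.6°: √(L² − r² sin²θ) = 0.12556 m.
v = −0.0373·215.8·0.98294·[1 + 0.0373·-0.18395/0.12556] = -7.4779 m/s.
|v| = 7.4779 m/s = 7477.9 mm/s.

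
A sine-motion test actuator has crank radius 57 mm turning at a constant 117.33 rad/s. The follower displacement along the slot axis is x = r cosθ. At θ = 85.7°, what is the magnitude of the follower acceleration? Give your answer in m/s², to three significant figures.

58.8

ω = 117.3 rad/s
x = r cosθ ⇒ ẍ = −rω² cosθ (ω constant).
|a| = rω²|cosθ| = 0.057·(117.3)²·|cos 85.7°| = 58.834 m/s².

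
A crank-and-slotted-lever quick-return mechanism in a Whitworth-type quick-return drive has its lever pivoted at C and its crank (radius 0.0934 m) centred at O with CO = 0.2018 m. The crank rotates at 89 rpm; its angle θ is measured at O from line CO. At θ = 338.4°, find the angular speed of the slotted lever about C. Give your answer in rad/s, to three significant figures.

ω = 9.32 rad/s (from 89 rpm).
Crank pin A relative to C: A = (d + r cosθ, r sinθ); lever angle φ = atan2(r sinθ, d + r cosθ).
Differentiating tanφ: φ̇ = rω(d cosθ + r)/(d² + r² + 2dr cosθ).
d² + r² + 2dr cosθ = |CA|² = 0.0844959 m²;  d cosθ + r = +0.28103 m.
|ω_lever| = |0.0934·9.32·+0.28103| / 0.0844959 = 2.8952 rad/s.

2.90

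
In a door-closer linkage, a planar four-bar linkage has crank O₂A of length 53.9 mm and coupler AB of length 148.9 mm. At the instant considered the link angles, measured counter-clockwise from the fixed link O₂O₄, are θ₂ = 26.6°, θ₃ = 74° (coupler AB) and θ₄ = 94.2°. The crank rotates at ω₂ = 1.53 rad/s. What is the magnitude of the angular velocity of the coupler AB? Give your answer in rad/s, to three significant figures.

ω₂ = 1.53 rad/s
Differentiating the loop-closure r₂e^{iθ₂}+r₃e^{iθ₃}=r₁+r₄e^{iθ₄} gives r₂ω₂e^{iθ₂}+r₃ω₃e^{iθ₃}=r₄ω₄e^{iθ₄}.
Eliminating the other unknown: ω₃ = r₂ω₂ sin(θ₄−θ₂) / [r₃ sin(θ₃−θ₄)].
Numerator sine = +0.92455; denominator sine = -0.34530.
Result = 0.0539·1.53·(+0.92455) / (0.1489·(-0.34530)) = -1.4829 rad/s; magnitude 1.4829 rad/s.

1.48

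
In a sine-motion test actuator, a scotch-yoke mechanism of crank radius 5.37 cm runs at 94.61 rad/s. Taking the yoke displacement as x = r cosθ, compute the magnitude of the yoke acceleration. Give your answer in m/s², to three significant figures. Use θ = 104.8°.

ω = 94.61 rad/s
x = r cosθ ⇒ ẍ = −rω² cosθ (ω constant).
|a| = rω²|cosθ| = 0.0537·(94.61)²·|cos 104.8°| = 122.79 m/s².

123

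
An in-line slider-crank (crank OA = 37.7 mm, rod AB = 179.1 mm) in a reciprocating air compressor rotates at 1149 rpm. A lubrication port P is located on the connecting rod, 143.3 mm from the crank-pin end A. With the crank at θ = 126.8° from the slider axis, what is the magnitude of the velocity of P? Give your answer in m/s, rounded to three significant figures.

3.31

ω = 120.3 rad/s.  Crank-pin speed |V_A| = rω = 4.5362 m/s, perpendicular to OA.
Rod angle: sinφ = −(r/L) sinθ ⇒ φ = -9.704°; ω_rod = −rω cosθ/√(L²−r²sin²θ) = +15.392 rad/s.
V_P = V_A + ω_rod × AP, with AP = 0.1433 m along the rod.
Components: V_Px = −rω sinθ − a·ω_rod·sinφ = -3.2605 m/s;  V_Py = rω cosθ + a·ω_rod·cosφ = -0.54315 m/s.
|V_P| = √(V_Px² + V_Py²) = 3.3054 m/s.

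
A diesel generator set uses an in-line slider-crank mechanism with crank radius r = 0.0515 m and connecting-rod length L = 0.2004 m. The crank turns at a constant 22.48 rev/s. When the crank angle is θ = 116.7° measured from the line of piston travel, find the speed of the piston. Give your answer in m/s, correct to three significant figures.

5.73

ω = 2π·22.5 = 141.2 rad/s
For an in-line slider-crank, x = r cosθ + √(L² − r² sin²θ), so v = −rω sinθ·[1 + r cosθ/√(L² − r² sin²θ)].
With r = 0.0515 m, L = 0.2004 m, θ = 116.7°: √(L² − r² sin²θ) = 0.19505 m.
v = −0.0515·141.2·0.89337·[1 + 0.0515·-0.44932/0.19505] = -5.7276 m/s.
|v| = 5.7276 m/s.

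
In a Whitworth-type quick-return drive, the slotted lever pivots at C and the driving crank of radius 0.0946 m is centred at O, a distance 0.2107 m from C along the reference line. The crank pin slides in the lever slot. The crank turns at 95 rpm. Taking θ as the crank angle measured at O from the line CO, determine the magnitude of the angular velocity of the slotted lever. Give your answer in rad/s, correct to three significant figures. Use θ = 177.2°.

ω = 9.948 rad/s (from 95 rpm).
Crank pin A relative to C: A = (d + r cosθ, r sinθ); lever angle φ = atan2(r sinθ, d + r cosθ).
Differentiating tanφ: φ̇ = rω(d cosθ + r)/(d² + r² + 2dr cosθ).
d² + r² + 2dr cosθ = |CA|² = 0.0135268 m²;  d cosθ + r = -0.11585 m.
|ω_lever| = |0.0946·9.948·-0.11585| / 0.0135268 = 8.0601 rad/s.

8.06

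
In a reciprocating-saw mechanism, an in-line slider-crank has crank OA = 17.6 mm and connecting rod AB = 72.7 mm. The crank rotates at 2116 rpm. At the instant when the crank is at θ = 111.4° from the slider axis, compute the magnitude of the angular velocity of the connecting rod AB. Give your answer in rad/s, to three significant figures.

20.1

ω = 221.6 rad/s (converted from 2116 rpm).
The rod makes angle φ with the slider axis where L sinφ = r sinθ; differentiating, L cosφ·φ̇ = r ω cosθ.
L cosφ = √(L² − r² sin²θ) = 0.070829 m.
|ω_rod| = r ω |cosθ| / √(L² − r² sin²θ) = 0.0176·221.6·0.36488/0.070829 = 20.091 rad/s.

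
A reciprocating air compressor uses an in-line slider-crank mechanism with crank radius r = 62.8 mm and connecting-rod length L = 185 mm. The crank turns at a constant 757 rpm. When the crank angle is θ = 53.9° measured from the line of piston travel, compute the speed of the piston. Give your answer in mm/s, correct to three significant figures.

ω = 2π·757/60 = 79.27 rad/s
For an in-line slider-crank, x = r cosθ + √(L² − r² sin²θ), so v = −rω sinθ·[1 + r cosθ/√(L² − r² sin²θ)].
With r = 0.0628 m, L = 0.185 m, θ = 53.9°: √(L² − r² sin²θ) = 0.17791 m.
v = −0.0628·79.27·0.80799·[1 + 0.0628·0.58920/0.17791] = -4.8591 m/s.
|v| = 4.8591 m/s = 4859.1 mm/s.

4860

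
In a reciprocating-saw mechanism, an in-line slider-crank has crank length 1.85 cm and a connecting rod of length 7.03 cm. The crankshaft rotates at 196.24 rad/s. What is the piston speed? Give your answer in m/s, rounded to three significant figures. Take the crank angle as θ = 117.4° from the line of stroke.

ω = 196.2 rad/s
For an in-line slider-crank, x = r cosθ + √(L² − r² sin²θ), so v = −rω sinθ·[1 + r cosθ/√(L² − r² sin²θ)].
With r = 0.0185 m, L = 0.0703 m, θ = 117.4°: √(L² − r² sin²θ) = 0.068354 m.
v = −0.0185·196.2·0.88782·[1 + 0.0185·-0.46020/0.068354] = -2.8217 m/s.
|v| = 2.8217 m/s.

2.82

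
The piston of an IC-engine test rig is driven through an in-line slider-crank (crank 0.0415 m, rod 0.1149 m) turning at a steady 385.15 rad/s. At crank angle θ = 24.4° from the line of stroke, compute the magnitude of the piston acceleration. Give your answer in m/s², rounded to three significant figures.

7130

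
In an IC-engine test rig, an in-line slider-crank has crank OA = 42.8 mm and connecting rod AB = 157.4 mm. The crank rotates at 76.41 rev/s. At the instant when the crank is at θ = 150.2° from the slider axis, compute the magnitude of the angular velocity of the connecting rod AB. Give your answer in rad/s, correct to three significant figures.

ω = 480.1 rad/s (converted from 76.41 rev/s).
The rod makes angle φ with the slider axis where L sinφ = r sinθ; differentiating, L cosφ·φ̇ = r ω cosθ.
L cosφ = √(L² − r² sin²θ) = 0.15596 m.
|ω_rod| = r ω |cosθ| / √(L² − r² sin²θ) = 0.0428·480.1·0.86777/0.15596 = 114.33 rad/s.

114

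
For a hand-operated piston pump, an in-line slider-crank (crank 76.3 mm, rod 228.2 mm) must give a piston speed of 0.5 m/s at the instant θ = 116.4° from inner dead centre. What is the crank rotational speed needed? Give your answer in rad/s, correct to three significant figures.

8.67

For an in-line slider-crank, |v_piston| = rω|sinθ|·[1 + r cosθ/√(L² − r² sin²θ)].
With r = 0.0763 m, L = 0.2282 m, θ = 116.4°: the bracketed kinematic factor |dx/dθ| = 0.057694 m.
ω = v/|dx/dθ| = 0.5/0.057694 = 8.6665 rad/s.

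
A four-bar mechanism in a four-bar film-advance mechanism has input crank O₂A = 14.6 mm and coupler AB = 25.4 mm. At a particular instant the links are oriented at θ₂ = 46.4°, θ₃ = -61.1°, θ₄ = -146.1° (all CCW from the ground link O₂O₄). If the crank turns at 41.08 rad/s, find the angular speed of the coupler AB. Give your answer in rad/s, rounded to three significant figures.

5.13

ω₂ = 41.08 rad/s
Differentiating the loop-closure r₂e^{iθ₂}+r₃e^{iθ₃}=r₁+r₄e^{iθ₄} gives r₂ω₂e^{iθ₂}+r₃ω₃e^{iθ₃}=r₄ω₄e^{iθ₄}.
Eliminating the other unknown: ω₃ = r₂ω₂ sin(θ₄−θ₂) / [r₃ sin(θ₃−θ₄)].
Numerator sine = +0.21644; denominator sine = +0.99619.
Result = 0.0146·41.08·(+0.21644) / (0.0254·(+0.99619)) = +5.1303 rad/s; magnitude 5.1303 rad/s.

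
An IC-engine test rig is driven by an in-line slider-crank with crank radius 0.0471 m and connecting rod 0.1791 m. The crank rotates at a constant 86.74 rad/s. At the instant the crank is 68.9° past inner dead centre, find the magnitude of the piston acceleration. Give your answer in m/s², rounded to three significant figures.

57.2

ω = 86.74 rad/s
x(θ) = r cosθ + √(L² − r² sin²θ); with ω constant, a = ω²·d²x/dθ².
d²x/dθ² = −r cosθ − r²(cos2θ)/√u − r⁴ sin²2θ/(4u^{3/2}),  u = L² − r² sin²θ = 0.0301459 m².
Substituting r = 0.0471 m, L = 0.1791 m, θ = 68.9°: d²x/dθ² = -0.0075967 m.
a = ω²·d²x/dθ² = (86.74)²·(-0.0075967) = -57.156 m/s²;  |a| = 57.156 m/s².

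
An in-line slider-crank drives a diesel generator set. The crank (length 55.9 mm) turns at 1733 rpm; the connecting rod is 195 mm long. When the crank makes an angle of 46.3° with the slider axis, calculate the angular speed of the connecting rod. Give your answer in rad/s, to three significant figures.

36.7

ω = 181.5 rad/s (converted from 1733 rpm).
The rod makes angle φ with the slider axis where L sinφ = r sinθ; differentiating, L cosφ·φ̇ = r ω cosθ.
L cosφ = √(L² − r² sin²θ) = 0.19077 m.
|ω_rod| = r ω |cosθ| / √(L² − r² sin²θ) = 0.0559·181.5·0.69088/0.19077 = 36.74 rad/s.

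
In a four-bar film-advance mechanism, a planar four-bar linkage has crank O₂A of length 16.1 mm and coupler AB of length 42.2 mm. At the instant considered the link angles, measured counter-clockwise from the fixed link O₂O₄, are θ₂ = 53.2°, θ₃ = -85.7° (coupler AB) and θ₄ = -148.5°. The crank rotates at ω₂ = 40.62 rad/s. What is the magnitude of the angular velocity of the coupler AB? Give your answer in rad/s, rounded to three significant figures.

6.44

ω₂ = 40.62 rad/s
Differentiating the loop-closure r₂e^{iθ₂}+r₃e^{iθ₃}=r₁+r₄e^{iθ₄} gives r₂ω₂e^{iθ₂}+r₃ω₃e^{iθ₃}=r₄ω₄e^{iθ₄}.
Eliminating the other unknown: ω₃ = r₂ω₂ sin(θ₄−θ₂) / [r₃ sin(θ₃−θ₄)].
Numerator sine = +0.36975; denominator sine = +0.88942.
Result = 0.0161·40.62·(+0.36975) / (0.0422·(+0.88942)) = +6.4425 rad/s; magnitude 6.4425 rad/s.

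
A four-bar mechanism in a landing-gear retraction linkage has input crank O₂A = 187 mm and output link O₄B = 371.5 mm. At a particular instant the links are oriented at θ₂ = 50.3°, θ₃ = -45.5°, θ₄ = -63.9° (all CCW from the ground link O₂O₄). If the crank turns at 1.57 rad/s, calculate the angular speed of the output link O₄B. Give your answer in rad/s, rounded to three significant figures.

ω₂ = 1.57 rad/s
Differentiating the loop-closure r₂e^{iθ₂}+r₃e^{iθ₃}=r₁+r₄e^{iθ₄} gives r₂ω₂e^{iθ₂}+r₃ω₃e^{iθ₃}=r₄ω₄e^{iθ₄}.
Eliminating the other unknown: ω₄ = r₂ω₂ sin(θ₂−θ₃) / [r₄ sin(θ₄−θ₃)].
Numerator sine = +0.99488; denominator sine = -0.31565.
Result = 0.187·1.57·(+0.99488) / (0.3715·(-0.31565)) = -2.4909 rad/s; magnitude 2.4909 rad/s.

2.49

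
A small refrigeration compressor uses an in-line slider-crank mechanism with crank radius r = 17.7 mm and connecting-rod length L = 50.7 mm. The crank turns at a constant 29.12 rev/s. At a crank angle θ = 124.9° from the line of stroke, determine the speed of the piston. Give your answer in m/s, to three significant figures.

2.10

ω = 2π·29.1 = 183 rad/s
For an in-line slider-crank, x = r cosθ + √(L² − r² sin²θ), so v = −rω sinθ·[1 + r cosθ/√(L² − r² sin²θ)].
With r = 0.0177 m, L = 0.0507 m, θ = 124.9°: √(L² − r² sin²θ) = 0.048577 m.
v = −0.0177·183·0.82015·[1 + 0.0177·-0.57215/0.048577] = -2.1024 m/s.
|v| = 2.1024 m/s.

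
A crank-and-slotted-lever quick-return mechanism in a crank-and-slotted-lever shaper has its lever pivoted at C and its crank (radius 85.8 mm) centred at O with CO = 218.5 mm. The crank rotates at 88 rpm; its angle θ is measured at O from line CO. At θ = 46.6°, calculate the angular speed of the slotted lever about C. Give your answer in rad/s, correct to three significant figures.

ω = 9.215 rad/s (from 88 rpm).
Crank pin A relative to C: A = (d + r cosθ, r sinθ); lever angle φ = atan2(r sinθ, d + r cosθ).
Differentiating tanφ: φ̇ = rω(d cosθ + r)/(d² + r² + 2dr cosθ).
d² + r² + 2dr cosθ = |CA|² = 0.080866 m²;  d cosθ + r = +0.23593 m.
|ω_lever| = |0.0858·9.215·+0.23593| / 0.080866 = 2.3068 rad/s.

2.31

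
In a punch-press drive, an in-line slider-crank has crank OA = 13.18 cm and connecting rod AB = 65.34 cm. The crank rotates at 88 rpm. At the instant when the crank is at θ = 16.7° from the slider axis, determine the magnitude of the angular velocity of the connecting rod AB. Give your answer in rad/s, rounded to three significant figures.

1.78

ω = 9.215 rad/s (converted from 88 rpm).
The rod makes angle φ with the slider axis where L sinφ = r sinθ; differentiating, L cosφ·φ̇ = r ω cosθ.
L cosφ = √(L² − r² sin²θ) = 0.6523 m.
|ω_rod| = r ω |cosθ| / √(L² − r² sin²θ) = 0.1318·9.215·0.95782/0.6523 = 1.7835 rad/s.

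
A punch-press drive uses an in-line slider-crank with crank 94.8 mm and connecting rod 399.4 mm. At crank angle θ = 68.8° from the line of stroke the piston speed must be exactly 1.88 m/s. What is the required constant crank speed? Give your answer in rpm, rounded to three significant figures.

For an in-line slider-crank, |v_piston| = rω|sinθ|·[1 + r cosθ/√(L² − r² sin²θ)].
With r = 0.0948 m, L = 0.3994 m, θ = 68.8°: the bracketed kinematic factor |dx/dθ| = 0.096164 m.
ω = v/|dx/dθ| = 1.88/0.096164 = 19.55 rad/s.
N = 60ω/(2π) = 186.69 rpm.

187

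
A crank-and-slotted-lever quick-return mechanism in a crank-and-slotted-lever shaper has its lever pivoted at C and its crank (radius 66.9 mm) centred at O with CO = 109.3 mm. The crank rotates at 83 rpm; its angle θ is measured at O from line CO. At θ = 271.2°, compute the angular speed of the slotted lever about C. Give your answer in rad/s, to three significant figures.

ω = 8.692 rad/s (from 83 rpm).
Crank pin A relative to C: A = (d + r cosθ, r sinθ); lever angle φ = atan2(r sinθ, d + r cosθ).
Differentiating tanφ: φ̇ = rω(d cosθ + r)/(d² + r² + 2dr cosθ).
d² + r² + 2dr cosθ = |CA|² = 0.0167284 m²;  d cosθ + r = +0.069189 m.
|ω_lever| = |0.0669·8.692·+0.069189| / 0.0167284 = 2.405 rad/s.

2.41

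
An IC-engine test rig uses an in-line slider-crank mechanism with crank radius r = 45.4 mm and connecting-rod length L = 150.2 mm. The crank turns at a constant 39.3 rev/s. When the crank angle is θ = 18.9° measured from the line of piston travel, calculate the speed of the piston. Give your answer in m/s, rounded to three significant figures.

4.67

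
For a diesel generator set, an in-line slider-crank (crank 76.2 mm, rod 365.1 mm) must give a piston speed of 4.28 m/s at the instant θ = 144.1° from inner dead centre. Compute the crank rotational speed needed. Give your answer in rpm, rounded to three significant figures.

1100

For an in-line slider-crank, |v_piston| = rω|sinθ|·[1 + r cosθ/√(L² − r² sin²θ)].
With r = 0.0762 m, L = 0.3651 m, θ = 144.1°: the bracketed kinematic factor |dx/dθ| = 0.03707 m.
ω = v/|dx/dθ| = 4.28/0.03707 = 115.46 rad/s.
N = 60ω/(2π) = 1102.5 rpm.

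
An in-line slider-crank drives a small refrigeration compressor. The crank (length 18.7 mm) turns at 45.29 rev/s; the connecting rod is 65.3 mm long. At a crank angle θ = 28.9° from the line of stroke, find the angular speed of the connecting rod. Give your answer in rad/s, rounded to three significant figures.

ω = 284.6 rad/s (converted from 45.29 rev/s).
The rod makes angle φ with the slider axis where L sinφ = r sinθ; differentiating, L cosφ·φ̇ = r ω cosθ.
L cosφ = √(L² − r² sin²θ) = 0.064672 m.
|ω_rod| = r ω |cosθ| / √(L² − r² sin²θ) = 0.0187·284.6·0.87546/0.064672 = 72.036 rad/s.

72.0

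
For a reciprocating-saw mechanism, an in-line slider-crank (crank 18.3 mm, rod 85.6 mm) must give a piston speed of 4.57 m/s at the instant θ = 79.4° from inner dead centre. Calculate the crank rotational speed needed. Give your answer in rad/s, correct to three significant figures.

For an in-line slider-crank, |v_piston| = rω|sinθ|·[1 + r cosθ/√(L² − r² sin²θ)].
With r = 0.0183 m, L = 0.0856 m, θ = 79.4°: the bracketed kinematic factor |dx/dθ| = 0.018711 m.
ω = v/|dx/dθ| = 4.57/0.018711 = 244.24 rad/s.

244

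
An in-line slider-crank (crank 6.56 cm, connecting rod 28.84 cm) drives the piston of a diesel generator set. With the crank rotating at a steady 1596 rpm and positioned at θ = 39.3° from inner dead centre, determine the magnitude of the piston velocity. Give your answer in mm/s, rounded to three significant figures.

ω = 2π·1596/60 = 167.1 rad/s
For an in-line slider-crank, x = r cosθ + √(L² − r² sin²θ), so v = −rω sinθ·[1 + r cosθ/√(L² − r² sin²θ)].
With r = 0.0656 m, L = 0.2884 m, θ = 39.3°: √(L² − r² sin²θ) = 0.28539 m.
v = −0.0656·167.1·0.63338·[1 + 0.0656·0.77384/0.28539] = -8.1796 m/s.
|v| = 8.1796 m/s = 8179.6 mm/s.

8180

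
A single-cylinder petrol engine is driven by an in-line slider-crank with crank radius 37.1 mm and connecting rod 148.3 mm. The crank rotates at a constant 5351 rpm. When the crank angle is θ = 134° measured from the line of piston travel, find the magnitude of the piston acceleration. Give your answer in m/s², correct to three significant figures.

ω = 2π·5351/60 = 560.4 rad/s
x(θ) = r cosθ + √(L² − r² sin²θ); with ω constant, a = ω²·d²x/dθ².
d²x/dθ² = −r cosθ − r²(cos2θ)/√u − r⁴ sin²2θ/(4u^{3/2}),  u = L² − r² sin²θ = 0.0212807 m².
Substituting r = 0.0371 m, L = 0.1483 m, θ = 134°: d²x/dθ² = +0.025949 m.
a = ω²·d²x/dθ² = (560.4)²·(+0.025949) = +8147.9 m/s²;  |a| = 8147.9 m/s².

8150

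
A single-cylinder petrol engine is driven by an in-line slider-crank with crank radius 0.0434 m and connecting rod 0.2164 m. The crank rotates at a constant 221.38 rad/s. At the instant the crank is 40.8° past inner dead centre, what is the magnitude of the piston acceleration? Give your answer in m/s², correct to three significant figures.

1680

ω = 221.4 rad/s
x(θ) = r cosθ + √(L² − r² sin²θ); with ω constant, a = ω²·d²x/dθ².
d²x/dθ² = −r cosθ − r²(cos2θ)/√u − r⁴ sin²2θ/(4u^{3/2}),  u = L² − r² sin²θ = 0.0460248 m².
Substituting r = 0.0434 m, L = 0.2164 m, θ = 40.8°: d²x/dθ² = -0.034224 m.
a = ω²·d²x/dθ² = (221.4)²·(-0.034224) = -1677.3 m/s²;  |a| = 1677.3 m/s².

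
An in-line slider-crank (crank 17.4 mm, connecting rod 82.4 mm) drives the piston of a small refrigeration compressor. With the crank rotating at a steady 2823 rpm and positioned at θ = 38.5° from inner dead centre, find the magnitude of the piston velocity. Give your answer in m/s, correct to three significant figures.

3.74

ω = 2π·2823/60 = 295.6 rad/s
For an in-line slider-crank, x = r cosθ + √(L² − r² sin²θ), so v = −rω sinθ·[1 + r cosθ/√(L² − r² sin²θ)].
With r = 0.0174 m, L = 0.0824 m, θ = 38.5°: √(L² − r² sin²θ) = 0.081685 m.
v = −0.0174·295.6·0.62251·[1 + 0.0174·0.78261/0.081685] = -3.7359 m/s.
|v| = 3.7359 m/s.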